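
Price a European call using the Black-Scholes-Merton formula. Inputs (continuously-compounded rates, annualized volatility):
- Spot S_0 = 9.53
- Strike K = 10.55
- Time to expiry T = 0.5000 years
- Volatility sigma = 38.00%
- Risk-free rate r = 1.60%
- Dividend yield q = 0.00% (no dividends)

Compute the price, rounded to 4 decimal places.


Answer: Price = 0.6644

Derivation:
d1 = (ln(S/K) + (r - q + 0.5*sigma^2) * T) / (sigma * sqrt(T)) = -0.21429482
d2 = d1 - sigma * sqrt(T) = -0.48299540
exp(-rT) = 0.99203191; exp(-qT) = 1.00000000
C = S_0 * exp(-qT) * N(d1) - K * exp(-rT) * N(d2)
N(d1) = 0.41515858; N(d2) = 0.31454950
C = 9.5300 * 1.00000000 * 0.41515858 - 10.5500 * 0.99203191 * 0.31454950 = 0.6644


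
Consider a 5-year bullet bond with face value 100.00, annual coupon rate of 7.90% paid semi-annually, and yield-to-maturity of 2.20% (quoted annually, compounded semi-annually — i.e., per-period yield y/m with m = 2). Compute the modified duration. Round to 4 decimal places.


Answer: Modified duration = 4.2796

Derivation:
Coupon per period c = face * coupon_rate / m = 3.950000
Periods per year m = 2; per-period yield y/m = 0.011000
Number of cashflows N = 10
Cashflows (t years, CF_t, discount factor 1/(1+y/m)^(m*t), PV):
  t = 0.5000: CF_t = 3.950000, DF = 0.989120, PV = 3.907023
  t = 1.0000: CF_t = 3.950000, DF = 0.978358, PV = 3.864513
  t = 1.5000: CF_t = 3.950000, DF = 0.967713, PV = 3.822466
  t = 2.0000: CF_t = 3.950000, DF = 0.957184, PV = 3.780876
  t = 2.5000: CF_t = 3.950000, DF = 0.946769, PV = 3.739739
  t = 3.0000: CF_t = 3.950000, DF = 0.936468, PV = 3.699050
  t = 3.5000: CF_t = 3.950000, DF = 0.926279, PV = 3.658803
  t = 4.0000: CF_t = 3.950000, DF = 0.916201, PV = 3.618994
  t = 4.5000: CF_t = 3.950000, DF = 0.906232, PV = 3.579618
  t = 5.0000: CF_t = 103.950000, DF = 0.896372, PV = 93.177904
Price P = sum_t PV_t = 126.848986
First compute Macaulay numerator sum_t t * PV_t:
  t * PV_t at t = 0.5000: 1.953511
  t * PV_t at t = 1.0000: 3.864513
  t * PV_t at t = 1.5000: 5.733699
  t * PV_t at t = 2.0000: 7.561753
  t * PV_t at t = 2.5000: 9.349348
  t * PV_t at t = 3.0000: 11.097149
  t * PV_t at t = 3.5000: 12.805810
  t * PV_t at t = 4.0000: 14.475976
  t * PV_t at t = 4.5000: 16.108281
  t * PV_t at t = 5.0000: 465.889521
Macaulay duration D = 548.839561 / 126.848986 = 4.326716
Modified duration = D / (1 + y/m) = 4.326716 / (1 + 0.011000) = 4.279640


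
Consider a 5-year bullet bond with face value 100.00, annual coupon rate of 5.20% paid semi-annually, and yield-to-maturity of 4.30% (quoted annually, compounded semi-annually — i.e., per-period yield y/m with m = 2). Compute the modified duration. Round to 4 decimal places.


Answer: Modified duration = 4.3849

Derivation:
Coupon per period c = face * coupon_rate / m = 2.600000
Periods per year m = 2; per-period yield y/m = 0.021500
Number of cashflows N = 10
Cashflows (t years, CF_t, discount factor 1/(1+y/m)^(m*t), PV):
  t = 0.5000: CF_t = 2.600000, DF = 0.978953, PV = 2.545277
  t = 1.0000: CF_t = 2.600000, DF = 0.958348, PV = 2.491705
  t = 1.5000: CF_t = 2.600000, DF = 0.938177, PV = 2.439261
  t = 2.0000: CF_t = 2.600000, DF = 0.918431, PV = 2.387921
  t = 2.5000: CF_t = 2.600000, DF = 0.899100, PV = 2.337661
  t = 3.0000: CF_t = 2.600000, DF = 0.880177, PV = 2.288459
  t = 3.5000: CF_t = 2.600000, DF = 0.861651, PV = 2.240293
  t = 4.0000: CF_t = 2.600000, DF = 0.843515, PV = 2.193140
  t = 4.5000: CF_t = 2.600000, DF = 0.825762, PV = 2.146980
  t = 5.0000: CF_t = 102.600000, DF = 0.808381, PV = 82.939927
Price P = sum_t PV_t = 104.010623
First compute Macaulay numerator sum_t t * PV_t:
  t * PV_t at t = 0.5000: 1.272638
  t * PV_t at t = 1.0000: 2.491705
  t * PV_t at t = 1.5000: 3.658891
  t * PV_t at t = 2.0000: 4.775841
  t * PV_t at t = 2.5000: 5.844152
  t * PV_t at t = 3.0000: 6.865377
  t * PV_t at t = 3.5000: 7.841024
  t * PV_t at t = 4.0000: 8.772560
  t * PV_t at t = 4.5000: 9.661410
  t * PV_t at t = 5.0000: 414.699637
Macaulay duration D = 465.883236 / 104.010623 = 4.479189
Modified duration = D / (1 + y/m) = 4.479189 / (1 + 0.021500) = 4.384913


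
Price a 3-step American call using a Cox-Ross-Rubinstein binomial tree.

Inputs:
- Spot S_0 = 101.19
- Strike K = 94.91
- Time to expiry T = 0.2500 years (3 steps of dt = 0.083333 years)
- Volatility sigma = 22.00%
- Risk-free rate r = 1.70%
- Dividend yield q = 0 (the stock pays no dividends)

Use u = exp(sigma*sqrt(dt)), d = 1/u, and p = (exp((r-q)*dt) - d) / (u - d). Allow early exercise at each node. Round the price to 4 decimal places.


Answer: Price = V(0,0) = 8.1259

Derivation:
dt = T/N = 0.083333
u = exp(sigma*sqrt(dt)) = 1.065569; d = 1/u = 0.938466
p = (exp((r-q)*dt) - d) / (u - d) = 0.495282
Discount per step: exp(-r*dt) = 0.998584
Stock lattice S(k, i) with i counting down-moves:
  k=0: S(0,0) = 101.1900
  k=1: S(1,0) = 107.8249; S(1,1) = 94.9634
  k=2: S(2,0) = 114.8948; S(2,1) = 101.1900; S(2,2) = 89.1199
  k=3: S(3,0) = 122.4283; S(3,1) = 107.8249; S(3,2) = 94.9634; S(3,3) = 83.6360
Terminal payoffs V(N, i) = max(S_T - K, 0):
  V(3,0) = 27.518297; V(3,1) = 12.914884; V(3,2) = 0.053386; V(3,3) = 0.000000
Backward induction: V(k, i) = exp(-r*dt) * [p * V(k+1, i) + (1-p) * V(k+1, i+1)]; then take max(V_cont, immediate exercise) for American.
  V(2,0) = exp(-r*dt) * [p*27.518297 + (1-p)*12.914884] = 20.119169; exercise = 19.984808; V(2,0) = max -> 20.119169
  V(2,1) = exp(-r*dt) * [p*12.914884 + (1-p)*0.053386] = 6.414361; exercise = 6.280000; V(2,1) = max -> 6.414361
  V(2,2) = exp(-r*dt) * [p*0.053386 + (1-p)*0.000000] = 0.026404; exercise = 0.000000; V(2,2) = max -> 0.026404
  V(1,0) = exp(-r*dt) * [p*20.119169 + (1-p)*6.414361] = 13.183415; exercise = 12.914884; V(1,0) = max -> 13.183415
  V(1,1) = exp(-r*dt) * [p*6.414361 + (1-p)*0.026404] = 3.185727; exercise = 0.053386; V(1,1) = max -> 3.185727
  V(0,0) = exp(-r*dt) * [p*13.183415 + (1-p)*3.185727] = 8.125882; exercise = 6.280000; V(0,0) = max -> 8.125882


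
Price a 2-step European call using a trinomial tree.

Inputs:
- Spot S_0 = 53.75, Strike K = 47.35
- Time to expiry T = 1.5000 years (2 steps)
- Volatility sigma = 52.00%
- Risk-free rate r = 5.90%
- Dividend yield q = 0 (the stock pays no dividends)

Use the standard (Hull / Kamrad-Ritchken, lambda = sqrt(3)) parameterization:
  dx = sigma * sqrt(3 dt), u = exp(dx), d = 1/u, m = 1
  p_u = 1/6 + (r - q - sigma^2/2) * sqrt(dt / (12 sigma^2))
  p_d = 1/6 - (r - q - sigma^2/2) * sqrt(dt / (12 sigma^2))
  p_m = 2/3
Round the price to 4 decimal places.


dt = T/N = 0.750000; dx = sigma*sqrt(3*dt) = 0.780000
u = exp(dx) = 2.181472; d = 1/u = 0.458406
p_u = 0.130032, p_m = 0.666667, p_d = 0.203301
Discount per step: exp(-r*dt) = 0.956715
Stock lattice S(k, j) with j the centered position index:
  k=0: S(0,+0) = 53.7500
  k=1: S(1,-1) = 24.6393; S(1,+0) = 53.7500; S(1,+1) = 117.2541
  k=2: S(2,-2) = 11.2948; S(2,-1) = 24.6393; S(2,+0) = 53.7500; S(2,+1) = 117.2541; S(2,+2) = 255.7866
Terminal payoffs V(N, j) = max(S_T - K, 0):
  V(2,-2) = 0.000000; V(2,-1) = 0.000000; V(2,+0) = 6.400000; V(2,+1) = 69.904134; V(2,+2) = 208.436642
Backward induction: V(k, j) = exp(-r*dt) * [p_u * V(k+1, j+1) + p_m * V(k+1, j) + p_d * V(k+1, j-1)]
  V(1,-1) = exp(-r*dt) * [p_u*6.400000 + p_m*0.000000 + p_d*0.000000] = 0.796183
  V(1,+0) = exp(-r*dt) * [p_u*69.904134 + p_m*6.400000 + p_d*0.000000] = 12.778308
  V(1,+1) = exp(-r*dt) * [p_u*208.436642 + p_m*69.904134 + p_d*6.400000] = 71.760617
  V(0,+0) = exp(-r*dt) * [p_u*71.760617 + p_m*12.778308 + p_d*0.796183] = 17.232267

Answer: Price = V(0,0) = 17.2323


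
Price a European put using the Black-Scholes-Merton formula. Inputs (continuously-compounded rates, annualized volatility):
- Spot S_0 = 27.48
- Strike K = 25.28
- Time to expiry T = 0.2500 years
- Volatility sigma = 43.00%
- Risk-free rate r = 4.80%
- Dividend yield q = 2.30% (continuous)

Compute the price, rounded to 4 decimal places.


Answer: Price = 1.2578

Derivation:
d1 = (ln(S/K) + (r - q + 0.5*sigma^2) * T) / (sigma * sqrt(T)) = 0.52468557
d2 = d1 - sigma * sqrt(T) = 0.30968557
exp(-rT) = 0.98807171; exp(-qT) = 0.99426650
P = K * exp(-rT) * N(-d2) - S_0 * exp(-qT) * N(-d1)
N(-d1) = 0.29990089; N(-d2) = 0.37840004
P = 25.2800 * 0.98807171 * 0.37840004 - 27.4800 * 0.99426650 * 0.29990089 = 1.2578


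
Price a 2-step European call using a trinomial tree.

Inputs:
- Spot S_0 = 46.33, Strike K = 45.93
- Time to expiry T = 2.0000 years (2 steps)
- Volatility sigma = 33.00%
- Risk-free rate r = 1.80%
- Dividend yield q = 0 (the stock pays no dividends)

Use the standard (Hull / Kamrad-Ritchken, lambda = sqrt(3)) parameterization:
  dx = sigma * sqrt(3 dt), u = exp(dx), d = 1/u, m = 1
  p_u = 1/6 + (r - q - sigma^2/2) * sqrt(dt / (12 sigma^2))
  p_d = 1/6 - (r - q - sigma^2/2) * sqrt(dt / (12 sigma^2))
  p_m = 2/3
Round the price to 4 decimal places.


dt = T/N = 1.000000; dx = sigma*sqrt(3*dt) = 0.571577
u = exp(dx) = 1.771057; d = 1/u = 0.564634
p_u = 0.134781, p_m = 0.666667, p_d = 0.198552
Discount per step: exp(-r*dt) = 0.982161
Stock lattice S(k, j) with j the centered position index:
  k=0: S(0,+0) = 46.3300
  k=1: S(1,-1) = 26.1595; S(1,+0) = 46.3300; S(1,+1) = 82.0531
  k=2: S(2,-2) = 14.7706; S(2,-1) = 26.1595; S(2,+0) = 46.3300; S(2,+1) = 82.0531; S(2,+2) = 145.3207
Terminal payoffs V(N, j) = max(S_T - K, 0):
  V(2,-2) = 0.000000; V(2,-1) = 0.000000; V(2,+0) = 0.400000; V(2,+1) = 36.123089; V(2,+2) = 99.390730
Backward induction: V(k, j) = exp(-r*dt) * [p_u * V(k+1, j+1) + p_m * V(k+1, j) + p_d * V(k+1, j-1)]
  V(1,-1) = exp(-r*dt) * [p_u*0.400000 + p_m*0.000000 + p_d*0.000000] = 0.052951
  V(1,+0) = exp(-r*dt) * [p_u*36.123089 + p_m*0.400000 + p_d*0.000000] = 5.043770
  V(1,+1) = exp(-r*dt) * [p_u*99.390730 + p_m*36.123089 + p_d*0.400000] = 36.887494
  V(0,+0) = exp(-r*dt) * [p_u*36.887494 + p_m*5.043770 + p_d*0.052951] = 8.195905

Answer: Price = V(0,0) = 8.1959


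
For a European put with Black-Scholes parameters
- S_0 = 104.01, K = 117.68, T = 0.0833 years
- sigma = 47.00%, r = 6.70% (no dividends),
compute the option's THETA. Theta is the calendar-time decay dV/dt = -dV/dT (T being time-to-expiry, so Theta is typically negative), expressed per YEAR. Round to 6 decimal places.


Answer: Theta = -18.033838

Derivation:
d1 = -0.8013291753; d2 = -0.9369793504
phi(d1) = 0.2893834202; exp(-qT) = 1.0000000000; exp(-rT) = 0.9944344454
Theta = -S*exp(-qT)*phi(d1)*sigma/(2*sqrt(T)) + r*K*exp(-rT)*N(-d2) - q*S*exp(-qT)*N(-d1)
N(-d1) = 0.7885294475; N(-d2) = 0.8256154100; sqrt(T) = 0.2886173938
Term 1 = -104.0100 * 1.0000000000 * 0.2893834202 * 0.4700 / (2 * 0.2886173938) = -24.5072230318
Term 2 = 0.0670 * 117.6800 * 0.9944344454 * 0.8256154100 = 6.4733846236
Term 3 = 0 (no dividend yield, q = 0)
Theta = -24.5072230318 + (6.4733846236) + (0.0000000000) = -18.033838


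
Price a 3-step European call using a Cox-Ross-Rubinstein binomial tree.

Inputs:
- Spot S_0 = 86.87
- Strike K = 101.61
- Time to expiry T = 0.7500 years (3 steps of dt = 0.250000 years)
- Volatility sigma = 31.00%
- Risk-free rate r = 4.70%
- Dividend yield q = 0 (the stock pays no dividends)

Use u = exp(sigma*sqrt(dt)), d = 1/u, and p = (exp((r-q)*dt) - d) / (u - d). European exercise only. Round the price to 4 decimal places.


dt = T/N = 0.250000
u = exp(sigma*sqrt(dt)) = 1.167658; d = 1/u = 0.856415
p = (exp((r-q)*dt) - d) / (u - d) = 0.499302
Discount per step: exp(-r*dt) = 0.988319
Stock lattice S(k, i) with i counting down-moves:
  k=0: S(0,0) = 86.8700
  k=1: S(1,0) = 101.4344; S(1,1) = 74.3968
  k=2: S(2,0) = 118.4407; S(2,1) = 86.8700; S(2,2) = 63.7145
  k=3: S(3,0) = 138.2983; S(3,1) = 101.4344; S(3,2) = 74.3968; S(3,3) = 54.5661
Terminal payoffs V(N, i) = max(S_T - K, 0):
  V(3,0) = 36.688273; V(3,1) = 0.000000; V(3,2) = 0.000000; V(3,3) = 0.000000
Backward induction: V(k, i) = exp(-r*dt) * [p * V(k+1, i) + (1-p) * V(k+1, i+1)].
  V(2,0) = exp(-r*dt) * [p*36.688273 + (1-p)*0.000000] = 18.104543
  V(2,1) = exp(-r*dt) * [p*0.000000 + (1-p)*0.000000] = 0.000000
  V(2,2) = exp(-r*dt) * [p*0.000000 + (1-p)*0.000000] = 0.000000
  V(1,0) = exp(-r*dt) * [p*18.104543 + (1-p)*0.000000] = 8.934039
  V(1,1) = exp(-r*dt) * [p*0.000000 + (1-p)*0.000000] = 0.000000
  V(0,0) = exp(-r*dt) * [p*8.934039 + (1-p)*0.000000] = 4.408676

Answer: Price = V(0,0) = 4.4087


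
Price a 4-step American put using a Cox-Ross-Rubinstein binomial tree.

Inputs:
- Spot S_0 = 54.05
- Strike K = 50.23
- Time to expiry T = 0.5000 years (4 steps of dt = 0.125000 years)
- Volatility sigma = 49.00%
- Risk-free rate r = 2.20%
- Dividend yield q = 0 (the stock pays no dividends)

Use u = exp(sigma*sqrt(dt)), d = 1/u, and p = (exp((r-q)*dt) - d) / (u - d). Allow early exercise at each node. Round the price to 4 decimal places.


dt = T/N = 0.125000
u = exp(sigma*sqrt(dt)) = 1.189153; d = 1/u = 0.840935
p = (exp((r-q)*dt) - d) / (u - d) = 0.464706
Discount per step: exp(-r*dt) = 0.997254
Stock lattice S(k, i) with i counting down-moves:
  k=0: S(0,0) = 54.0500
  k=1: S(1,0) = 64.2737; S(1,1) = 45.4525
  k=2: S(2,0) = 76.4313; S(2,1) = 54.0500; S(2,2) = 38.2226
  k=3: S(3,0) = 90.8885; S(3,1) = 64.2737; S(3,2) = 45.4525; S(3,3) = 32.1427
  k=4: S(4,0) = 108.0803; S(4,1) = 76.4313; S(4,2) = 54.0500; S(4,3) = 38.2226; S(4,4) = 27.0299
Terminal payoffs V(N, i) = max(K - S_T, 0):
  V(4,0) = 0.000000; V(4,1) = 0.000000; V(4,2) = 0.000000; V(4,3) = 12.007390; V(4,4) = 23.200067
Backward induction: V(k, i) = exp(-r*dt) * [p * V(k+1, i) + (1-p) * V(k+1, i+1)]; then take max(V_cont, immediate exercise) for American.
  V(3,0) = exp(-r*dt) * [p*0.000000 + (1-p)*0.000000] = 0.000000; exercise = 0.000000; V(3,0) = max -> 0.000000
  V(3,1) = exp(-r*dt) * [p*0.000000 + (1-p)*0.000000] = 0.000000; exercise = 0.000000; V(3,1) = max -> 0.000000
  V(3,2) = exp(-r*dt) * [p*0.000000 + (1-p)*12.007390] = 6.409833; exercise = 4.777475; V(3,2) = max -> 6.409833
  V(3,3) = exp(-r*dt) * [p*12.007390 + (1-p)*23.200067] = 17.949335; exercise = 18.087278; V(3,3) = max -> 18.087278
  V(2,0) = exp(-r*dt) * [p*0.000000 + (1-p)*0.000000] = 0.000000; exercise = 0.000000; V(2,0) = max -> 0.000000
  V(2,1) = exp(-r*dt) * [p*0.000000 + (1-p)*6.409833] = 3.421723; exercise = 0.000000; V(2,1) = max -> 3.421723
  V(2,2) = exp(-r*dt) * [p*6.409833 + (1-p)*18.087278] = 12.625931; exercise = 12.007390; V(2,2) = max -> 12.625931
  V(1,0) = exp(-r*dt) * [p*0.000000 + (1-p)*3.421723] = 1.826598; exercise = 0.000000; V(1,0) = max -> 1.826598
  V(1,1) = exp(-r*dt) * [p*3.421723 + (1-p)*12.625931] = 8.325754; exercise = 4.777475; V(1,1) = max -> 8.325754
  V(0,0) = exp(-r*dt) * [p*1.826598 + (1-p)*8.325754] = 5.290987; exercise = 0.000000; V(0,0) = max -> 5.290987

Answer: Price = V(0,0) = 5.2910


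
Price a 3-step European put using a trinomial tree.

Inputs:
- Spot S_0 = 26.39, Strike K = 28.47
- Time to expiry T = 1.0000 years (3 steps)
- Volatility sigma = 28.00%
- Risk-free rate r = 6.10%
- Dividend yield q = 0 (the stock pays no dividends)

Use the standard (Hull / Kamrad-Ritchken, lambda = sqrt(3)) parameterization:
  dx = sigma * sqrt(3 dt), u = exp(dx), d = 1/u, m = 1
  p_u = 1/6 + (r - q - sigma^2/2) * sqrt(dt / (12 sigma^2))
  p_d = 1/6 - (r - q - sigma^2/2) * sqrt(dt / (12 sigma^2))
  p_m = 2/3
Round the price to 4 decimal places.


Answer: Price = V(0,0) = 3.1953

Derivation:
dt = T/N = 0.333333; dx = sigma*sqrt(3*dt) = 0.280000
u = exp(dx) = 1.323130; d = 1/u = 0.755784
p_u = 0.179643, p_m = 0.666667, p_d = 0.153690
Discount per step: exp(-r*dt) = 0.979872
Stock lattice S(k, j) with j the centered position index:
  k=0: S(0,+0) = 26.3900
  k=1: S(1,-1) = 19.9451; S(1,+0) = 26.3900; S(1,+1) = 34.9174
  k=2: S(2,-2) = 15.0742; S(2,-1) = 19.9451; S(2,+0) = 26.3900; S(2,+1) = 34.9174; S(2,+2) = 46.2002
  k=3: S(3,-3) = 11.3928; S(3,-2) = 15.0742; S(3,-1) = 19.9451; S(3,+0) = 26.3900; S(3,+1) = 34.9174; S(3,+2) = 46.2002; S(3,+3) = 61.1289
Terminal payoffs V(N, j) = max(K - S_T, 0):
  V(3,-3) = 17.077159; V(3,-2) = 13.395793; V(3,-1) = 8.524867; V(3,+0) = 2.080000; V(3,+1) = 0.000000; V(3,+2) = 0.000000; V(3,+3) = 0.000000
Backward induction: V(k, j) = exp(-r*dt) * [p_u * V(k+1, j+1) + p_m * V(k+1, j) + p_d * V(k+1, j-1)]
  V(2,-2) = exp(-r*dt) * [p_u*8.524867 + p_m*13.395793 + p_d*17.077159] = 12.823150
  V(2,-1) = exp(-r*dt) * [p_u*2.080000 + p_m*8.524867 + p_d*13.395793] = 7.952355
  V(2,+0) = exp(-r*dt) * [p_u*0.000000 + p_m*2.080000 + p_d*8.524867] = 2.642575
  V(2,+1) = exp(-r*dt) * [p_u*0.000000 + p_m*0.000000 + p_d*2.080000] = 0.313242
  V(2,+2) = exp(-r*dt) * [p_u*0.000000 + p_m*0.000000 + p_d*0.000000] = 0.000000
  V(1,-1) = exp(-r*dt) * [p_u*2.642575 + p_m*7.952355 + p_d*12.823150] = 7.591152
  V(1,+0) = exp(-r*dt) * [p_u*0.313242 + p_m*2.642575 + p_d*7.952355] = 2.978997
  V(1,+1) = exp(-r*dt) * [p_u*0.000000 + p_m*0.313242 + p_d*2.642575] = 0.602588
  V(0,+0) = exp(-r*dt) * [p_u*0.602588 + p_m*2.978997 + p_d*7.591152] = 3.195300


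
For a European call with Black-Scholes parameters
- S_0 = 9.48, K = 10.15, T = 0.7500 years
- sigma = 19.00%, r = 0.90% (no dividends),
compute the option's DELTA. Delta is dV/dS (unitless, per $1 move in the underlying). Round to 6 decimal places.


Answer: Delta = 0.385248

Derivation:
d1 = -0.2917253017; d2 = -0.4562701284
phi(d1) = 0.3823226631; exp(-qT) = 1.0000000000; exp(-rT) = 0.9932727301
N(d1) = 0.3852483312
Delta = exp(-qT) * N(d1) = 1.0000000000 * 0.3852483312 = 0.385248


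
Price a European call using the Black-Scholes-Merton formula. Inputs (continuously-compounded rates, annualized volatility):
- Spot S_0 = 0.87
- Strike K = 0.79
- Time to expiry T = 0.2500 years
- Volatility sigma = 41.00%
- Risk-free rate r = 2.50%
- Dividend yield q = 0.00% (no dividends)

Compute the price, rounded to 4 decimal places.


Answer: Price = 0.1183

Derivation:
d1 = (ln(S/K) + (r - q + 0.5*sigma^2) * T) / (sigma * sqrt(T)) = 0.60352569
d2 = d1 - sigma * sqrt(T) = 0.39852569
exp(-rT) = 0.99376949; exp(-qT) = 1.00000000
C = S_0 * exp(-qT) * N(d1) - K * exp(-rT) * N(d2)
N(d1) = 0.72692048; N(d2) = 0.65487864
C = 0.8700 * 1.00000000 * 0.72692048 - 0.7900 * 0.99376949 * 0.65487864 = 0.1183


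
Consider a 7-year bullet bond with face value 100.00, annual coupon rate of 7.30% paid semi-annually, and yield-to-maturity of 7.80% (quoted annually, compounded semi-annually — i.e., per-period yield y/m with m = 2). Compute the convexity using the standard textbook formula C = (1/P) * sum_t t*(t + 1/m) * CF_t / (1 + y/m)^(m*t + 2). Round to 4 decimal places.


Answer: Convexity = 35.7290

Derivation:
Coupon per period c = face * coupon_rate / m = 3.650000
Periods per year m = 2; per-period yield y/m = 0.039000
Number of cashflows N = 14
Cashflows (t years, CF_t, discount factor 1/(1+y/m)^(m*t), PV):
  t = 0.5000: CF_t = 3.650000, DF = 0.962464, PV = 3.512993
  t = 1.0000: CF_t = 3.650000, DF = 0.926337, PV = 3.381129
  t = 1.5000: CF_t = 3.650000, DF = 0.891566, PV = 3.254215
  t = 2.0000: CF_t = 3.650000, DF = 0.858100, PV = 3.132064
  t = 2.5000: CF_t = 3.650000, DF = 0.825890, PV = 3.014499
  t = 3.0000: CF_t = 3.650000, DF = 0.794889, PV = 2.901346
  t = 3.5000: CF_t = 3.650000, DF = 0.765052, PV = 2.792441
  t = 4.0000: CF_t = 3.650000, DF = 0.736335, PV = 2.687624
  t = 4.5000: CF_t = 3.650000, DF = 0.708696, PV = 2.586741
  t = 5.0000: CF_t = 3.650000, DF = 0.682094, PV = 2.489645
  t = 5.5000: CF_t = 3.650000, DF = 0.656491, PV = 2.396193
  t = 6.0000: CF_t = 3.650000, DF = 0.631849, PV = 2.306250
  t = 6.5000: CF_t = 3.650000, DF = 0.608132, PV = 2.219682
  t = 7.0000: CF_t = 103.650000, DF = 0.585305, PV = 60.666877
Price P = sum_t PV_t = 97.341700
Convexity numerator sum_t t*(t + 1/m) * CF_t / (1+y/m)^(m*t + 2):
  t = 0.5000: term = 1.627107
  t = 1.0000: term = 4.698097
  t = 1.5000: term = 9.043497
  t = 2.0000: term = 14.506732
  t = 2.5000: term = 20.943309
  t = 3.0000: term = 28.220050
  t = 3.5000: term = 36.214373
  t = 4.0000: term = 44.813606
  t = 4.5000: term = 53.914348
  t = 5.0000: term = 63.421862
  t = 5.5000: term = 73.249504
  t = 6.0000: term = 83.318186
  t = 6.5000: term = 93.555871
  t = 7.0000: term = 2950.392864
Convexity = (1/P) * sum = 3477.919406 / 97.341700 = 35.728978


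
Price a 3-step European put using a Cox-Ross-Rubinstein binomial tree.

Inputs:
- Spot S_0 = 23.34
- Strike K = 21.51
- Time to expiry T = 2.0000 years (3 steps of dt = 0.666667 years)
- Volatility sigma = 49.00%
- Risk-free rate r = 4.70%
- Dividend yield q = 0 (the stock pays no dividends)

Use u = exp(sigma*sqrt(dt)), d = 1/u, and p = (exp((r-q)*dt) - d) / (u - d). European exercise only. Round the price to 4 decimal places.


dt = T/N = 0.666667
u = exp(sigma*sqrt(dt)) = 1.491949; d = 1/u = 0.670264
p = (exp((r-q)*dt) - d) / (u - d) = 0.440029
Discount per step: exp(-r*dt) = 0.969152
Stock lattice S(k, i) with i counting down-moves:
  k=0: S(0,0) = 23.3400
  k=1: S(1,0) = 34.8221; S(1,1) = 15.6440
  k=2: S(2,0) = 51.9528; S(2,1) = 23.3400; S(2,2) = 10.4856
  k=3: S(3,0) = 77.5109; S(3,1) = 34.8221; S(3,2) = 15.6440; S(3,3) = 7.0281
Terminal payoffs V(N, i) = max(K - S_T, 0):
  V(3,0) = 0.000000; V(3,1) = 0.000000; V(3,2) = 5.866034; V(3,3) = 14.481884
Backward induction: V(k, i) = exp(-r*dt) * [p * V(k+1, i) + (1-p) * V(k+1, i+1)].
  V(2,0) = exp(-r*dt) * [p*0.000000 + (1-p)*0.000000] = 0.000000
  V(2,1) = exp(-r*dt) * [p*0.000000 + (1-p)*5.866034] = 3.183480
  V(2,2) = exp(-r*dt) * [p*5.866034 + (1-p)*14.481884] = 10.360879
  V(1,0) = exp(-r*dt) * [p*0.000000 + (1-p)*3.183480] = 1.727666
  V(1,1) = exp(-r*dt) * [p*3.183480 + (1-p)*10.360879] = 6.980432
  V(0,0) = exp(-r*dt) * [p*1.727666 + (1-p)*6.980432] = 4.525033

Answer: Price = V(0,0) = 4.5250


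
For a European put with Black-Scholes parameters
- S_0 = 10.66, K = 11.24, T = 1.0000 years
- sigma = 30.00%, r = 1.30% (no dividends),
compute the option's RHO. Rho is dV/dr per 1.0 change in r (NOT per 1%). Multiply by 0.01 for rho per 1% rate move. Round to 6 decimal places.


Answer: Rho = -6.784645

Derivation:
d1 = 0.0167319142; d2 = -0.2832680858
phi(d1) = 0.3988864410; exp(-qT) = 1.0000000000; exp(-rT) = 0.9870841350
N(-d2) = 0.6115143302
Rho = -K*T*exp(-rT)*N(-d2) = -11.2400 * 1.0000 * 0.9870841350 * 0.6115143302 = -6.784645


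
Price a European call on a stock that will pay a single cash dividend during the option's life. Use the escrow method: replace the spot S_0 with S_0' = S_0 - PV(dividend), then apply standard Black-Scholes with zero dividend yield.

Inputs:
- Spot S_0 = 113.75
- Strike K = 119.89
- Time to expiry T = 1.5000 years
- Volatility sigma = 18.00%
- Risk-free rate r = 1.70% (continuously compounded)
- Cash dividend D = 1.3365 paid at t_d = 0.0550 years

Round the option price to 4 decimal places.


Answer: Price = 7.9894

Derivation:
PV(D) = D * exp(-r * t_d) = 1.3365 * 0.99906544 = 1.33525096
S_0' = S_0 - PV(D) = 113.7500 - 1.33525096 = 112.41474904
d1 = (ln(S_0'/K) + (r + sigma^2/2)*T) / (sigma*sqrt(T)) = -0.06613399
d2 = d1 - sigma*sqrt(T) = -0.28658807
exp(-rT) = 0.97482238
N(d1) = 0.47363558; N(d2) = 0.38721388
C = S_0' * N(d1) - K * exp(-rT) * N(d2) = 112.41474904 * 0.47363558 - 119.8900 * 0.97482238 * 0.38721388 = 7.9894


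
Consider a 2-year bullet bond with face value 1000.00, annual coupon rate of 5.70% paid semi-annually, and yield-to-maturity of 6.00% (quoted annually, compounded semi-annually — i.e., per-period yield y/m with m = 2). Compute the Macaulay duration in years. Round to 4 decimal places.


Coupon per period c = face * coupon_rate / m = 28.500000
Periods per year m = 2; per-period yield y/m = 0.030000
Number of cashflows N = 4
Cashflows (t years, CF_t, discount factor 1/(1+y/m)^(m*t), PV):
  t = 0.5000: CF_t = 28.500000, DF = 0.970874, PV = 27.669903
  t = 1.0000: CF_t = 28.500000, DF = 0.942596, PV = 26.863983
  t = 1.5000: CF_t = 28.500000, DF = 0.915142, PV = 26.081537
  t = 2.0000: CF_t = 1028.500000, DF = 0.888487, PV = 913.808929
Price P = sum_t PV_t = 994.424352
Macaulay numerator sum_t t * PV_t:
  t * PV_t at t = 0.5000: 13.834951
  t * PV_t at t = 1.0000: 26.863983
  t * PV_t at t = 1.5000: 39.122306
  t * PV_t at t = 2.0000: 1827.617858
Macaulay duration D = (sum_t t * PV_t) / P = 1907.439098 / 994.424352 = 1.918134

Answer: Macaulay duration = 1.9181 years


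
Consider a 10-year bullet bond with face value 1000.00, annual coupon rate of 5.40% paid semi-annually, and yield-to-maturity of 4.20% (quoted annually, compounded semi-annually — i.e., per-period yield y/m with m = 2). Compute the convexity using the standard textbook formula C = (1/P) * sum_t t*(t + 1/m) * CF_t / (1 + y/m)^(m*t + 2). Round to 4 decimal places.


Coupon per period c = face * coupon_rate / m = 27.000000
Periods per year m = 2; per-period yield y/m = 0.021000
Number of cashflows N = 20
Cashflows (t years, CF_t, discount factor 1/(1+y/m)^(m*t), PV):
  t = 0.5000: CF_t = 27.000000, DF = 0.979432, PV = 26.444662
  t = 1.0000: CF_t = 27.000000, DF = 0.959287, PV = 25.900746
  t = 1.5000: CF_t = 27.000000, DF = 0.939556, PV = 25.368018
  t = 2.0000: CF_t = 27.000000, DF = 0.920231, PV = 24.846247
  t = 2.5000: CF_t = 27.000000, DF = 0.901304, PV = 24.335208
  t = 3.0000: CF_t = 27.000000, DF = 0.882766, PV = 23.834679
  t = 3.5000: CF_t = 27.000000, DF = 0.864609, PV = 23.344446
  t = 4.0000: CF_t = 27.000000, DF = 0.846826, PV = 22.864296
  t = 4.5000: CF_t = 27.000000, DF = 0.829408, PV = 22.394021
  t = 5.0000: CF_t = 27.000000, DF = 0.812349, PV = 21.933419
  t = 5.5000: CF_t = 27.000000, DF = 0.795640, PV = 21.482291
  t = 6.0000: CF_t = 27.000000, DF = 0.779276, PV = 21.040442
  t = 6.5000: CF_t = 27.000000, DF = 0.763247, PV = 20.607681
  t = 7.0000: CF_t = 27.000000, DF = 0.747549, PV = 20.183820
  t = 7.5000: CF_t = 27.000000, DF = 0.732173, PV = 19.768678
  t = 8.0000: CF_t = 27.000000, DF = 0.717114, PV = 19.362075
  t = 8.5000: CF_t = 27.000000, DF = 0.702364, PV = 18.963834
  t = 9.0000: CF_t = 27.000000, DF = 0.687918, PV = 18.573785
  t = 9.5000: CF_t = 27.000000, DF = 0.673769, PV = 18.191758
  t = 10.0000: CF_t = 1027.000000, DF = 0.659911, PV = 677.728270
Price P = sum_t PV_t = 1097.168377
Convexity numerator sum_t t*(t + 1/m) * CF_t / (1+y/m)^(m*t + 2):
  t = 0.5000: term = 12.684009
  t = 1.0000: term = 37.269370
  t = 1.5000: term = 73.005623
  t = 2.0000: term = 119.173396
  t = 2.5000: term = 175.083344
  t = 3.0000: term = 240.075104
  t = 3.5000: term = 313.516297
  t = 4.0000: term = 394.801549
  t = 4.5000: term = 483.351554
  t = 5.0000: term = 578.612155
  t = 5.5000: term = 680.053464
  t = 6.0000: term = 787.168999
  t = 6.5000: term = 899.474860
  t = 7.0000: term = 1016.508920
  t = 7.5000: term = 1137.830049
  t = 8.0000: term = 1263.017358
  t = 8.5000: term = 1391.669469
  t = 9.0000: term = 1523.403809
  t = 9.5000: term = 1657.855925
  t = 10.0000: term = 68264.264718
Convexity = (1/P) * sum = 81048.819974 / 1097.168377 = 73.870904

Answer: Convexity = 73.8709


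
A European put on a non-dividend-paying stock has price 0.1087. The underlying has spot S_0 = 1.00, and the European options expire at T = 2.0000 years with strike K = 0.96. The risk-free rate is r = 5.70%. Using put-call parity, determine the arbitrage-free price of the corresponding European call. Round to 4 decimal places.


Put-call parity: C - P = S_0 * exp(-qT) - K * exp(-rT).
S_0 * exp(-qT) = 1.0000 * 1.00000000 = 1.00000000
K * exp(-rT) = 0.9600 * 0.89225796 = 0.85656764
C = P + S*exp(-qT) - K*exp(-rT)
C = 0.1087 + 1.00000000 - 0.85656764 = 0.2521

Answer: Call price = 0.2521


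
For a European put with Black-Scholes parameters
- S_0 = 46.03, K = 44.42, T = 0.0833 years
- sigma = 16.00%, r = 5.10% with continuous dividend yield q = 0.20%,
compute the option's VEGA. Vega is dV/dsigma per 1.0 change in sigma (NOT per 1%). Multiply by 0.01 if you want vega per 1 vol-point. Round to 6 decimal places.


Answer: Vega = 3.590015

Derivation:
d1 = 0.8824719213; d2 = 0.8362931383
phi(d1) = 0.2702745786; exp(-qT) = 0.9998334139; exp(-rT) = 0.9957607113
Vega = S * exp(-qT) * phi(d1) * sqrt(T) = 46.0300 * 0.9998334139 * 0.2702745786 * 0.2886173938 = 3.590015


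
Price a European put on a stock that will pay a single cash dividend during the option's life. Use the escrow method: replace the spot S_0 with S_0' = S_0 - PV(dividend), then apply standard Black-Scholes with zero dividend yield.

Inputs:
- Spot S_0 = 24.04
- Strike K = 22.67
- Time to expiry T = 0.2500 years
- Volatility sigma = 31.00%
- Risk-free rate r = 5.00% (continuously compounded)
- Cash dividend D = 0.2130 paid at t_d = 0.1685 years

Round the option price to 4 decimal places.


Answer: Price = 0.8210

Derivation:
PV(D) = D * exp(-r * t_d) = 0.2130 * 0.99161039 = 0.21121301
S_0' = S_0 - PV(D) = 24.0400 - 0.21121301 = 23.82878699
d1 = (ln(S_0'/K) + (r + sigma^2/2)*T) / (sigma*sqrt(T)) = 0.47977047
d2 = d1 - sigma*sqrt(T) = 0.32477047
exp(-rT) = 0.98757780
N(-d1) = 0.31569531; N(-d2) = 0.37267740
P = K * exp(-rT) * N(-d2) - S_0' * N(-d1) = 22.6700 * 0.98757780 * 0.37267740 - 23.82878699 * 0.31569531 = 0.8210


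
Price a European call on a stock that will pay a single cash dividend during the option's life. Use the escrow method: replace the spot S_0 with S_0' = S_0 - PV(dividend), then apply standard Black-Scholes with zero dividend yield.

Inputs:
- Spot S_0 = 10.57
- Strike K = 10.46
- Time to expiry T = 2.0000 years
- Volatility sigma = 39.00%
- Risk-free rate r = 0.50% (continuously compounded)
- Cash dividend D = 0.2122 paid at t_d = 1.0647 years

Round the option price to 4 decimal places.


PV(D) = D * exp(-r * t_d) = 0.2122 * 0.99469064 = 0.21107335
S_0' = S_0 - PV(D) = 10.5700 - 0.21107335 = 10.35892665
d1 = (ln(S_0'/K) + (r + sigma^2/2)*T) / (sigma*sqrt(T)) = 0.27629775
d2 = d1 - sigma*sqrt(T) = -0.27524554
exp(-rT) = 0.99004983
N(d1) = 0.60884031; N(d2) = 0.39156380
C = S_0' * N(d1) - K * exp(-rT) * N(d2) = 10.35892665 * 0.60884031 - 10.4600 * 0.99004983 * 0.39156380 = 2.2519

Answer: Price = 2.2519


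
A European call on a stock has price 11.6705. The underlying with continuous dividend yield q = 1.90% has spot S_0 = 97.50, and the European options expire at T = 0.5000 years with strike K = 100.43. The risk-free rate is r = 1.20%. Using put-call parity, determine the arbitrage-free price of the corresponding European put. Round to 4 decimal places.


Answer: Put price = 14.9216

Derivation:
Put-call parity: C - P = S_0 * exp(-qT) - K * exp(-rT).
S_0 * exp(-qT) = 97.5000 * 0.99054498 = 96.57813579
K * exp(-rT) = 100.4300 * 0.99401796 = 99.82922413
P = C - S*exp(-qT) + K*exp(-rT)
P = 11.6705 - 96.57813579 + 99.82922413 = 14.9216


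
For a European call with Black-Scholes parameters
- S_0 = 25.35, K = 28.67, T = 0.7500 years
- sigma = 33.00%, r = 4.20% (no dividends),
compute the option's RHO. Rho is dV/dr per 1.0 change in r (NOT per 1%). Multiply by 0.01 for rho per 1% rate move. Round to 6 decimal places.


Answer: Rho = 6.700130

Derivation:
d1 = -0.1775266345; d2 = -0.4633150178
phi(d1) = 0.3927050781; exp(-qT) = 1.0000000000; exp(-rT) = 0.9689909565
N(d2) = 0.3215692914
Rho = K*T*exp(-rT)*N(d2) = 28.6700 * 0.7500 * 0.9689909565 * 0.3215692914 = 6.700130


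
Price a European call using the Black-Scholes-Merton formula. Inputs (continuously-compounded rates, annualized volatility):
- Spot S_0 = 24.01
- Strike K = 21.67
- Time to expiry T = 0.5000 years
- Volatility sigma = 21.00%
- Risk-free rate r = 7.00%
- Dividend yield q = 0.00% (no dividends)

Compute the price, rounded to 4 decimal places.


Answer: Price = 3.4033

Derivation:
d1 = (ln(S/K) + (r - q + 0.5*sigma^2) * T) / (sigma * sqrt(T)) = 1.00049949
d2 = d1 - sigma * sqrt(T) = 0.85200707
exp(-rT) = 0.96560542; exp(-qT) = 1.00000000
C = S_0 * exp(-qT) * N(d1) - K * exp(-rT) * N(d2)
N(d1) = 0.84146558; N(d2) = 0.80289492
C = 24.0100 * 1.00000000 * 0.84146558 - 21.6700 * 0.96560542 * 0.80289492 = 3.4033


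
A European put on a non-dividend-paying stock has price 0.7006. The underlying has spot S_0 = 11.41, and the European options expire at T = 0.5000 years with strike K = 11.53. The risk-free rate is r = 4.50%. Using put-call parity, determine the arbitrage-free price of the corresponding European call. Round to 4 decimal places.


Answer: Call price = 0.8371

Derivation:
Put-call parity: C - P = S_0 * exp(-qT) - K * exp(-rT).
S_0 * exp(-qT) = 11.4100 * 1.00000000 = 11.41000000
K * exp(-rT) = 11.5300 * 0.97775124 = 11.27347176
C = P + S*exp(-qT) - K*exp(-rT)
C = 0.7006 + 11.41000000 - 11.27347176 = 0.8371


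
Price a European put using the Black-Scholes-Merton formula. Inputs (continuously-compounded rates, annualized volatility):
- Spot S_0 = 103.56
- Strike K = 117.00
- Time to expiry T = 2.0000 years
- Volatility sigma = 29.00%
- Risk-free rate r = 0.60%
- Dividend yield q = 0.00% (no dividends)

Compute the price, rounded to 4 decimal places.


Answer: Price = 24.4538

Derivation:
d1 = (ln(S/K) + (r - q + 0.5*sigma^2) * T) / (sigma * sqrt(T)) = -0.06320749
d2 = d1 - sigma * sqrt(T) = -0.47332943
exp(-rT) = 0.98807171; exp(-qT) = 1.00000000
P = K * exp(-rT) * N(-d2) - S_0 * exp(-qT) * N(-d1)
N(-d1) = 0.52519936; N(-d2) = 0.68201091
P = 117.0000 * 0.98807171 * 0.68201091 - 103.5600 * 1.00000000 * 0.52519936 = 24.4538


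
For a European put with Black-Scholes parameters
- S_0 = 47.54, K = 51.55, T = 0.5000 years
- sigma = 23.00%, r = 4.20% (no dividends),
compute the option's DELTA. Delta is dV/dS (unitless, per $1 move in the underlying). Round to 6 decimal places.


d1 = -0.2874896247; d2 = -0.4501241844
phi(d1) = 0.3827919399; exp(-qT) = 1.0000000000; exp(-rT) = 0.9792189646
N(-d1) = 0.6131312775
Delta = -exp(-qT) * N(-d1) = -1.0000000000 * 0.6131312775 = -0.613131

Answer: Delta = -0.613131


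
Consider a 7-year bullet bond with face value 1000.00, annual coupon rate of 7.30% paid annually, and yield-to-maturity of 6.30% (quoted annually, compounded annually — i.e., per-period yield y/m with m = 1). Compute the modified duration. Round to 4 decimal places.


Coupon per period c = face * coupon_rate / m = 73.000000
Periods per year m = 1; per-period yield y/m = 0.063000
Number of cashflows N = 7
Cashflows (t years, CF_t, discount factor 1/(1+y/m)^(m*t), PV):
  t = 1.0000: CF_t = 73.000000, DF = 0.940734, PV = 68.673565
  t = 2.0000: CF_t = 73.000000, DF = 0.884980, PV = 64.603542
  t = 3.0000: CF_t = 73.000000, DF = 0.832531, PV = 60.774734
  t = 4.0000: CF_t = 73.000000, DF = 0.783190, PV = 57.172845
  t = 5.0000: CF_t = 73.000000, DF = 0.736773, PV = 53.784426
  t = 6.0000: CF_t = 73.000000, DF = 0.693107, PV = 50.596826
  t = 7.0000: CF_t = 1073.000000, DF = 0.652029, PV = 699.627498
Price P = sum_t PV_t = 1055.233436
First compute Macaulay numerator sum_t t * PV_t:
  t * PV_t at t = 1.0000: 68.673565
  t * PV_t at t = 2.0000: 129.207084
  t * PV_t at t = 3.0000: 182.324202
  t * PV_t at t = 4.0000: 228.691379
  t * PV_t at t = 5.0000: 268.922130
  t * PV_t at t = 6.0000: 303.580955
  t * PV_t at t = 7.0000: 4897.392483
Macaulay duration D = 6078.791799 / 1055.233436 = 5.760613
Modified duration = D / (1 + y/m) = 5.760613 / (1 + 0.063000) = 5.419204

Answer: Modified duration = 5.4192


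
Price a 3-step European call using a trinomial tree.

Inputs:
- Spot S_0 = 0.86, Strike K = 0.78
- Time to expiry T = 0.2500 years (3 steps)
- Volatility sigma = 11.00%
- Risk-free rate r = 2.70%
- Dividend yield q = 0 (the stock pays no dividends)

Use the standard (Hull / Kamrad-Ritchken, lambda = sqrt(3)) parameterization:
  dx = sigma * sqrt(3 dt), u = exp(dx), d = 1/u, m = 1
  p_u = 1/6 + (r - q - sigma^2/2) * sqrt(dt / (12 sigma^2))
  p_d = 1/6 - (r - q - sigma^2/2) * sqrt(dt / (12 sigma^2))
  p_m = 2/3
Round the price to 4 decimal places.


dt = T/N = 0.083333; dx = sigma*sqrt(3*dt) = 0.055000
u = exp(dx) = 1.056541; d = 1/u = 0.946485
p_u = 0.182538, p_m = 0.666667, p_d = 0.150795
Discount per step: exp(-r*dt) = 0.997753
Stock lattice S(k, j) with j the centered position index:
  k=0: S(0,+0) = 0.8600
  k=1: S(1,-1) = 0.8140; S(1,+0) = 0.8600; S(1,+1) = 0.9086
  k=2: S(2,-2) = 0.7704; S(2,-1) = 0.8140; S(2,+0) = 0.8600; S(2,+1) = 0.9086; S(2,+2) = 0.9600
  k=3: S(3,-3) = 0.7292; S(3,-2) = 0.7704; S(3,-1) = 0.8140; S(3,+0) = 0.8600; S(3,+1) = 0.9086; S(3,+2) = 0.9600; S(3,+3) = 1.0143
Terminal payoffs V(N, j) = max(S_T - K, 0):
  V(3,-3) = 0.000000; V(3,-2) = 0.000000; V(3,-1) = 0.033977; V(3,+0) = 0.080000; V(3,+1) = 0.128625; V(3,+2) = 0.179999; V(3,+3) = 0.234278
Backward induction: V(k, j) = exp(-r*dt) * [p_u * V(k+1, j+1) + p_m * V(k+1, j) + p_d * V(k+1, j-1)]
  V(2,-2) = exp(-r*dt) * [p_u*0.033977 + p_m*0.000000 + p_d*0.000000] = 0.006188
  V(2,-1) = exp(-r*dt) * [p_u*0.080000 + p_m*0.033977 + p_d*0.000000] = 0.037171
  V(2,+0) = exp(-r*dt) * [p_u*0.128625 + p_m*0.080000 + p_d*0.033977] = 0.081752
  V(2,+1) = exp(-r*dt) * [p_u*0.179999 + p_m*0.128625 + p_d*0.080000] = 0.130377
  V(2,+2) = exp(-r*dt) * [p_u*0.234278 + p_m*0.179999 + p_d*0.128625] = 0.181751
  V(1,-1) = exp(-r*dt) * [p_u*0.081752 + p_m*0.037171 + p_d*0.006188] = 0.040545
  V(1,+0) = exp(-r*dt) * [p_u*0.130377 + p_m*0.081752 + p_d*0.037171] = 0.083716
  V(1,+1) = exp(-r*dt) * [p_u*0.181751 + p_m*0.130377 + p_d*0.081752] = 0.132124
  V(0,+0) = exp(-r*dt) * [p_u*0.132124 + p_m*0.083716 + p_d*0.040545] = 0.085849

Answer: Price = V(0,0) = 0.0858


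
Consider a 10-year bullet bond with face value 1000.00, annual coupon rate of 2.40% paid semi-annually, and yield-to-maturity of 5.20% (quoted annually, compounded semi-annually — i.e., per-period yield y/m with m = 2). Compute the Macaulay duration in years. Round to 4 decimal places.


Coupon per period c = face * coupon_rate / m = 12.000000
Periods per year m = 2; per-period yield y/m = 0.026000
Number of cashflows N = 20
Cashflows (t years, CF_t, discount factor 1/(1+y/m)^(m*t), PV):
  t = 0.5000: CF_t = 12.000000, DF = 0.974659, PV = 11.695906
  t = 1.0000: CF_t = 12.000000, DF = 0.949960, PV = 11.399519
  t = 1.5000: CF_t = 12.000000, DF = 0.925887, PV = 11.110642
  t = 2.0000: CF_t = 12.000000, DF = 0.902424, PV = 10.829086
  t = 2.5000: CF_t = 12.000000, DF = 0.879555, PV = 10.554665
  t = 3.0000: CF_t = 12.000000, DF = 0.857266, PV = 10.287198
  t = 3.5000: CF_t = 12.000000, DF = 0.835542, PV = 10.026508
  t = 4.0000: CF_t = 12.000000, DF = 0.814369, PV = 9.772425
  t = 4.5000: CF_t = 12.000000, DF = 0.793732, PV = 9.524781
  t = 5.0000: CF_t = 12.000000, DF = 0.773618, PV = 9.283412
  t = 5.5000: CF_t = 12.000000, DF = 0.754013, PV = 9.048160
  t = 6.0000: CF_t = 12.000000, DF = 0.734906, PV = 8.818870
  t = 6.5000: CF_t = 12.000000, DF = 0.716282, PV = 8.595389
  t = 7.0000: CF_t = 12.000000, DF = 0.698131, PV = 8.377573
  t = 7.5000: CF_t = 12.000000, DF = 0.680440, PV = 8.165275
  t = 8.0000: CF_t = 12.000000, DF = 0.663197, PV = 7.958358
  t = 8.5000: CF_t = 12.000000, DF = 0.646390, PV = 7.756684
  t = 9.0000: CF_t = 12.000000, DF = 0.630010, PV = 7.560121
  t = 9.5000: CF_t = 12.000000, DF = 0.614045, PV = 7.368539
  t = 10.0000: CF_t = 1012.000000, DF = 0.598484, PV = 605.666143
Price P = sum_t PV_t = 783.799255
Macaulay numerator sum_t t * PV_t:
  t * PV_t at t = 0.5000: 5.847953
  t * PV_t at t = 1.0000: 11.399519
  t * PV_t at t = 1.5000: 16.665963
  t * PV_t at t = 2.0000: 21.658172
  t * PV_t at t = 2.5000: 26.386662
  t * PV_t at t = 3.0000: 30.861593
  t * PV_t at t = 3.5000: 35.092779
  t * PV_t at t = 4.0000: 39.089701
  t * PV_t at t = 4.5000: 42.861515
  t * PV_t at t = 5.0000: 46.417061
  t * PV_t at t = 5.5000: 49.764881
  t * PV_t at t = 6.0000: 52.913217
  t * PV_t at t = 6.5000: 55.870031
  t * PV_t at t = 7.0000: 58.643008
  t * PV_t at t = 7.5000: 61.239565
  t * PV_t at t = 8.0000: 63.666864
  t * PV_t at t = 8.5000: 65.931816
  t * PV_t at t = 9.0000: 68.041090
  t * PV_t at t = 9.5000: 70.001121
  t * PV_t at t = 10.0000: 6056.661429
Macaulay duration D = (sum_t t * PV_t) / P = 6879.013940 / 783.799255 = 8.776500

Answer: Macaulay duration = 8.7765 years


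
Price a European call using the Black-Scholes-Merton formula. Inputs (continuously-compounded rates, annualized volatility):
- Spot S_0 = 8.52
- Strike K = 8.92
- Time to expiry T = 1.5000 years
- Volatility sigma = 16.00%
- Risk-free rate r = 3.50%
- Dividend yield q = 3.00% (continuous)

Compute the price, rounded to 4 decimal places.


d1 = (ln(S/K) + (r - q + 0.5*sigma^2) * T) / (sigma * sqrt(T)) = -0.09787552
d2 = d1 - sigma * sqrt(T) = -0.29383470
exp(-rT) = 0.94885432; exp(-qT) = 0.95599748
C = S_0 * exp(-qT) * N(d1) - K * exp(-rT) * N(d2)
N(d1) = 0.46101557; N(d2) = 0.38444211
C = 8.5200 * 0.95599748 * 0.46101557 - 8.9200 * 0.94885432 * 0.38444211 = 0.5012

Answer: Price = 0.5012
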